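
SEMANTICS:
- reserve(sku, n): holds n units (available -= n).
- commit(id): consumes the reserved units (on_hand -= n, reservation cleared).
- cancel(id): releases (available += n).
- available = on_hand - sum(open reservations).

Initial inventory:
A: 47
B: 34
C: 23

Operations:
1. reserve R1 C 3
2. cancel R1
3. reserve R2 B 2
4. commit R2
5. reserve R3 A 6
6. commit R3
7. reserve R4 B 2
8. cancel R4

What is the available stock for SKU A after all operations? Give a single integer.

Step 1: reserve R1 C 3 -> on_hand[A=47 B=34 C=23] avail[A=47 B=34 C=20] open={R1}
Step 2: cancel R1 -> on_hand[A=47 B=34 C=23] avail[A=47 B=34 C=23] open={}
Step 3: reserve R2 B 2 -> on_hand[A=47 B=34 C=23] avail[A=47 B=32 C=23] open={R2}
Step 4: commit R2 -> on_hand[A=47 B=32 C=23] avail[A=47 B=32 C=23] open={}
Step 5: reserve R3 A 6 -> on_hand[A=47 B=32 C=23] avail[A=41 B=32 C=23] open={R3}
Step 6: commit R3 -> on_hand[A=41 B=32 C=23] avail[A=41 B=32 C=23] open={}
Step 7: reserve R4 B 2 -> on_hand[A=41 B=32 C=23] avail[A=41 B=30 C=23] open={R4}
Step 8: cancel R4 -> on_hand[A=41 B=32 C=23] avail[A=41 B=32 C=23] open={}
Final available[A] = 41

Answer: 41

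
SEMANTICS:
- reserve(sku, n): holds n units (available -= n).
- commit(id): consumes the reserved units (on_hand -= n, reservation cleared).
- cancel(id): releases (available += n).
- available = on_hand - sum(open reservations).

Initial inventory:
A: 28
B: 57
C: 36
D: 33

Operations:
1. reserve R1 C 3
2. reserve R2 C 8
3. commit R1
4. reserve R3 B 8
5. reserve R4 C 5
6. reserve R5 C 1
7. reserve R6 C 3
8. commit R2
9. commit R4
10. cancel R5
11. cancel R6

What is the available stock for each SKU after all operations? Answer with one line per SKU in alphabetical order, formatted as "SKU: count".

Answer: A: 28
B: 49
C: 20
D: 33

Derivation:
Step 1: reserve R1 C 3 -> on_hand[A=28 B=57 C=36 D=33] avail[A=28 B=57 C=33 D=33] open={R1}
Step 2: reserve R2 C 8 -> on_hand[A=28 B=57 C=36 D=33] avail[A=28 B=57 C=25 D=33] open={R1,R2}
Step 3: commit R1 -> on_hand[A=28 B=57 C=33 D=33] avail[A=28 B=57 C=25 D=33] open={R2}
Step 4: reserve R3 B 8 -> on_hand[A=28 B=57 C=33 D=33] avail[A=28 B=49 C=25 D=33] open={R2,R3}
Step 5: reserve R4 C 5 -> on_hand[A=28 B=57 C=33 D=33] avail[A=28 B=49 C=20 D=33] open={R2,R3,R4}
Step 6: reserve R5 C 1 -> on_hand[A=28 B=57 C=33 D=33] avail[A=28 B=49 C=19 D=33] open={R2,R3,R4,R5}
Step 7: reserve R6 C 3 -> on_hand[A=28 B=57 C=33 D=33] avail[A=28 B=49 C=16 D=33] open={R2,R3,R4,R5,R6}
Step 8: commit R2 -> on_hand[A=28 B=57 C=25 D=33] avail[A=28 B=49 C=16 D=33] open={R3,R4,R5,R6}
Step 9: commit R4 -> on_hand[A=28 B=57 C=20 D=33] avail[A=28 B=49 C=16 D=33] open={R3,R5,R6}
Step 10: cancel R5 -> on_hand[A=28 B=57 C=20 D=33] avail[A=28 B=49 C=17 D=33] open={R3,R6}
Step 11: cancel R6 -> on_hand[A=28 B=57 C=20 D=33] avail[A=28 B=49 C=20 D=33] open={R3}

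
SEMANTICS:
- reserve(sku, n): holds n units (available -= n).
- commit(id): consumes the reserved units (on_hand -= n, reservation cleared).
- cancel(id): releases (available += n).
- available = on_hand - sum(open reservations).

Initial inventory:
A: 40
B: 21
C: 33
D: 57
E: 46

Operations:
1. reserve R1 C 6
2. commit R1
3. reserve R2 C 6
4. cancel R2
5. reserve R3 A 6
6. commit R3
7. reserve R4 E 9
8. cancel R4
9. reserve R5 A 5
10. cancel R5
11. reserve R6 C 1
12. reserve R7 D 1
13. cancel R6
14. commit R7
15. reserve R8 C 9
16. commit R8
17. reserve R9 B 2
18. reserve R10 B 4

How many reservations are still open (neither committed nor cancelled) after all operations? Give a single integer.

Step 1: reserve R1 C 6 -> on_hand[A=40 B=21 C=33 D=57 E=46] avail[A=40 B=21 C=27 D=57 E=46] open={R1}
Step 2: commit R1 -> on_hand[A=40 B=21 C=27 D=57 E=46] avail[A=40 B=21 C=27 D=57 E=46] open={}
Step 3: reserve R2 C 6 -> on_hand[A=40 B=21 C=27 D=57 E=46] avail[A=40 B=21 C=21 D=57 E=46] open={R2}
Step 4: cancel R2 -> on_hand[A=40 B=21 C=27 D=57 E=46] avail[A=40 B=21 C=27 D=57 E=46] open={}
Step 5: reserve R3 A 6 -> on_hand[A=40 B=21 C=27 D=57 E=46] avail[A=34 B=21 C=27 D=57 E=46] open={R3}
Step 6: commit R3 -> on_hand[A=34 B=21 C=27 D=57 E=46] avail[A=34 B=21 C=27 D=57 E=46] open={}
Step 7: reserve R4 E 9 -> on_hand[A=34 B=21 C=27 D=57 E=46] avail[A=34 B=21 C=27 D=57 E=37] open={R4}
Step 8: cancel R4 -> on_hand[A=34 B=21 C=27 D=57 E=46] avail[A=34 B=21 C=27 D=57 E=46] open={}
Step 9: reserve R5 A 5 -> on_hand[A=34 B=21 C=27 D=57 E=46] avail[A=29 B=21 C=27 D=57 E=46] open={R5}
Step 10: cancel R5 -> on_hand[A=34 B=21 C=27 D=57 E=46] avail[A=34 B=21 C=27 D=57 E=46] open={}
Step 11: reserve R6 C 1 -> on_hand[A=34 B=21 C=27 D=57 E=46] avail[A=34 B=21 C=26 D=57 E=46] open={R6}
Step 12: reserve R7 D 1 -> on_hand[A=34 B=21 C=27 D=57 E=46] avail[A=34 B=21 C=26 D=56 E=46] open={R6,R7}
Step 13: cancel R6 -> on_hand[A=34 B=21 C=27 D=57 E=46] avail[A=34 B=21 C=27 D=56 E=46] open={R7}
Step 14: commit R7 -> on_hand[A=34 B=21 C=27 D=56 E=46] avail[A=34 B=21 C=27 D=56 E=46] open={}
Step 15: reserve R8 C 9 -> on_hand[A=34 B=21 C=27 D=56 E=46] avail[A=34 B=21 C=18 D=56 E=46] open={R8}
Step 16: commit R8 -> on_hand[A=34 B=21 C=18 D=56 E=46] avail[A=34 B=21 C=18 D=56 E=46] open={}
Step 17: reserve R9 B 2 -> on_hand[A=34 B=21 C=18 D=56 E=46] avail[A=34 B=19 C=18 D=56 E=46] open={R9}
Step 18: reserve R10 B 4 -> on_hand[A=34 B=21 C=18 D=56 E=46] avail[A=34 B=15 C=18 D=56 E=46] open={R10,R9}
Open reservations: ['R10', 'R9'] -> 2

Answer: 2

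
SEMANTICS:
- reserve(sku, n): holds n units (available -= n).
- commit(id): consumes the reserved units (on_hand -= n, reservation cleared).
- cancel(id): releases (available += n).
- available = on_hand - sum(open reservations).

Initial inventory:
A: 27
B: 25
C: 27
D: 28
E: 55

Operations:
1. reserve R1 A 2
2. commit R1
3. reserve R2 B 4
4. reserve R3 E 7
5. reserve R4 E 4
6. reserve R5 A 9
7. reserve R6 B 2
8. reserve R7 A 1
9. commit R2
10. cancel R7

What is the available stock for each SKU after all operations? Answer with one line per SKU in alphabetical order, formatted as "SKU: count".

Answer: A: 16
B: 19
C: 27
D: 28
E: 44

Derivation:
Step 1: reserve R1 A 2 -> on_hand[A=27 B=25 C=27 D=28 E=55] avail[A=25 B=25 C=27 D=28 E=55] open={R1}
Step 2: commit R1 -> on_hand[A=25 B=25 C=27 D=28 E=55] avail[A=25 B=25 C=27 D=28 E=55] open={}
Step 3: reserve R2 B 4 -> on_hand[A=25 B=25 C=27 D=28 E=55] avail[A=25 B=21 C=27 D=28 E=55] open={R2}
Step 4: reserve R3 E 7 -> on_hand[A=25 B=25 C=27 D=28 E=55] avail[A=25 B=21 C=27 D=28 E=48] open={R2,R3}
Step 5: reserve R4 E 4 -> on_hand[A=25 B=25 C=27 D=28 E=55] avail[A=25 B=21 C=27 D=28 E=44] open={R2,R3,R4}
Step 6: reserve R5 A 9 -> on_hand[A=25 B=25 C=27 D=28 E=55] avail[A=16 B=21 C=27 D=28 E=44] open={R2,R3,R4,R5}
Step 7: reserve R6 B 2 -> on_hand[A=25 B=25 C=27 D=28 E=55] avail[A=16 B=19 C=27 D=28 E=44] open={R2,R3,R4,R5,R6}
Step 8: reserve R7 A 1 -> on_hand[A=25 B=25 C=27 D=28 E=55] avail[A=15 B=19 C=27 D=28 E=44] open={R2,R3,R4,R5,R6,R7}
Step 9: commit R2 -> on_hand[A=25 B=21 C=27 D=28 E=55] avail[A=15 B=19 C=27 D=28 E=44] open={R3,R4,R5,R6,R7}
Step 10: cancel R7 -> on_hand[A=25 B=21 C=27 D=28 E=55] avail[A=16 B=19 C=27 D=28 E=44] open={R3,R4,R5,R6}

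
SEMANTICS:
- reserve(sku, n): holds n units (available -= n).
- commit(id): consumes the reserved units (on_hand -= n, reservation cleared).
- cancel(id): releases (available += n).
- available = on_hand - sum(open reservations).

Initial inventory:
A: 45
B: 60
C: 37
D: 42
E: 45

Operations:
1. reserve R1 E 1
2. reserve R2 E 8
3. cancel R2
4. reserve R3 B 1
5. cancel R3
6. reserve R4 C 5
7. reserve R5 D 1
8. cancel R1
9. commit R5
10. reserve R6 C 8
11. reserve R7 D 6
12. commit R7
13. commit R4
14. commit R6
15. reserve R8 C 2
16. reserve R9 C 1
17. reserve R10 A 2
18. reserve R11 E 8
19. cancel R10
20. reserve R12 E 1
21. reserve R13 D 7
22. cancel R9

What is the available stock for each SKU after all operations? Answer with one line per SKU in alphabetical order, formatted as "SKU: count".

Answer: A: 45
B: 60
C: 22
D: 28
E: 36

Derivation:
Step 1: reserve R1 E 1 -> on_hand[A=45 B=60 C=37 D=42 E=45] avail[A=45 B=60 C=37 D=42 E=44] open={R1}
Step 2: reserve R2 E 8 -> on_hand[A=45 B=60 C=37 D=42 E=45] avail[A=45 B=60 C=37 D=42 E=36] open={R1,R2}
Step 3: cancel R2 -> on_hand[A=45 B=60 C=37 D=42 E=45] avail[A=45 B=60 C=37 D=42 E=44] open={R1}
Step 4: reserve R3 B 1 -> on_hand[A=45 B=60 C=37 D=42 E=45] avail[A=45 B=59 C=37 D=42 E=44] open={R1,R3}
Step 5: cancel R3 -> on_hand[A=45 B=60 C=37 D=42 E=45] avail[A=45 B=60 C=37 D=42 E=44] open={R1}
Step 6: reserve R4 C 5 -> on_hand[A=45 B=60 C=37 D=42 E=45] avail[A=45 B=60 C=32 D=42 E=44] open={R1,R4}
Step 7: reserve R5 D 1 -> on_hand[A=45 B=60 C=37 D=42 E=45] avail[A=45 B=60 C=32 D=41 E=44] open={R1,R4,R5}
Step 8: cancel R1 -> on_hand[A=45 B=60 C=37 D=42 E=45] avail[A=45 B=60 C=32 D=41 E=45] open={R4,R5}
Step 9: commit R5 -> on_hand[A=45 B=60 C=37 D=41 E=45] avail[A=45 B=60 C=32 D=41 E=45] open={R4}
Step 10: reserve R6 C 8 -> on_hand[A=45 B=60 C=37 D=41 E=45] avail[A=45 B=60 C=24 D=41 E=45] open={R4,R6}
Step 11: reserve R7 D 6 -> on_hand[A=45 B=60 C=37 D=41 E=45] avail[A=45 B=60 C=24 D=35 E=45] open={R4,R6,R7}
Step 12: commit R7 -> on_hand[A=45 B=60 C=37 D=35 E=45] avail[A=45 B=60 C=24 D=35 E=45] open={R4,R6}
Step 13: commit R4 -> on_hand[A=45 B=60 C=32 D=35 E=45] avail[A=45 B=60 C=24 D=35 E=45] open={R6}
Step 14: commit R6 -> on_hand[A=45 B=60 C=24 D=35 E=45] avail[A=45 B=60 C=24 D=35 E=45] open={}
Step 15: reserve R8 C 2 -> on_hand[A=45 B=60 C=24 D=35 E=45] avail[A=45 B=60 C=22 D=35 E=45] open={R8}
Step 16: reserve R9 C 1 -> on_hand[A=45 B=60 C=24 D=35 E=45] avail[A=45 B=60 C=21 D=35 E=45] open={R8,R9}
Step 17: reserve R10 A 2 -> on_hand[A=45 B=60 C=24 D=35 E=45] avail[A=43 B=60 C=21 D=35 E=45] open={R10,R8,R9}
Step 18: reserve R11 E 8 -> on_hand[A=45 B=60 C=24 D=35 E=45] avail[A=43 B=60 C=21 D=35 E=37] open={R10,R11,R8,R9}
Step 19: cancel R10 -> on_hand[A=45 B=60 C=24 D=35 E=45] avail[A=45 B=60 C=21 D=35 E=37] open={R11,R8,R9}
Step 20: reserve R12 E 1 -> on_hand[A=45 B=60 C=24 D=35 E=45] avail[A=45 B=60 C=21 D=35 E=36] open={R11,R12,R8,R9}
Step 21: reserve R13 D 7 -> on_hand[A=45 B=60 C=24 D=35 E=45] avail[A=45 B=60 C=21 D=28 E=36] open={R11,R12,R13,R8,R9}
Step 22: cancel R9 -> on_hand[A=45 B=60 C=24 D=35 E=45] avail[A=45 B=60 C=22 D=28 E=36] open={R11,R12,R13,R8}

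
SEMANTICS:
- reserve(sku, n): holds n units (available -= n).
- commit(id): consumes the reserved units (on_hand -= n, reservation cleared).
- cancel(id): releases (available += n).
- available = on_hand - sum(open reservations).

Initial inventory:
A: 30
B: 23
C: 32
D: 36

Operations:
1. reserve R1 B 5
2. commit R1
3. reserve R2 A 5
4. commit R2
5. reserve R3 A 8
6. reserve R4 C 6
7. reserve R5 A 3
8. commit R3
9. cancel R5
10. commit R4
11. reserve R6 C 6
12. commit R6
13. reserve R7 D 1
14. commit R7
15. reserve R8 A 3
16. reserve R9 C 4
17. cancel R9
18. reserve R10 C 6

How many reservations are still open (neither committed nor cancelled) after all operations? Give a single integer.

Answer: 2

Derivation:
Step 1: reserve R1 B 5 -> on_hand[A=30 B=23 C=32 D=36] avail[A=30 B=18 C=32 D=36] open={R1}
Step 2: commit R1 -> on_hand[A=30 B=18 C=32 D=36] avail[A=30 B=18 C=32 D=36] open={}
Step 3: reserve R2 A 5 -> on_hand[A=30 B=18 C=32 D=36] avail[A=25 B=18 C=32 D=36] open={R2}
Step 4: commit R2 -> on_hand[A=25 B=18 C=32 D=36] avail[A=25 B=18 C=32 D=36] open={}
Step 5: reserve R3 A 8 -> on_hand[A=25 B=18 C=32 D=36] avail[A=17 B=18 C=32 D=36] open={R3}
Step 6: reserve R4 C 6 -> on_hand[A=25 B=18 C=32 D=36] avail[A=17 B=18 C=26 D=36] open={R3,R4}
Step 7: reserve R5 A 3 -> on_hand[A=25 B=18 C=32 D=36] avail[A=14 B=18 C=26 D=36] open={R3,R4,R5}
Step 8: commit R3 -> on_hand[A=17 B=18 C=32 D=36] avail[A=14 B=18 C=26 D=36] open={R4,R5}
Step 9: cancel R5 -> on_hand[A=17 B=18 C=32 D=36] avail[A=17 B=18 C=26 D=36] open={R4}
Step 10: commit R4 -> on_hand[A=17 B=18 C=26 D=36] avail[A=17 B=18 C=26 D=36] open={}
Step 11: reserve R6 C 6 -> on_hand[A=17 B=18 C=26 D=36] avail[A=17 B=18 C=20 D=36] open={R6}
Step 12: commit R6 -> on_hand[A=17 B=18 C=20 D=36] avail[A=17 B=18 C=20 D=36] open={}
Step 13: reserve R7 D 1 -> on_hand[A=17 B=18 C=20 D=36] avail[A=17 B=18 C=20 D=35] open={R7}
Step 14: commit R7 -> on_hand[A=17 B=18 C=20 D=35] avail[A=17 B=18 C=20 D=35] open={}
Step 15: reserve R8 A 3 -> on_hand[A=17 B=18 C=20 D=35] avail[A=14 B=18 C=20 D=35] open={R8}
Step 16: reserve R9 C 4 -> on_hand[A=17 B=18 C=20 D=35] avail[A=14 B=18 C=16 D=35] open={R8,R9}
Step 17: cancel R9 -> on_hand[A=17 B=18 C=20 D=35] avail[A=14 B=18 C=20 D=35] open={R8}
Step 18: reserve R10 C 6 -> on_hand[A=17 B=18 C=20 D=35] avail[A=14 B=18 C=14 D=35] open={R10,R8}
Open reservations: ['R10', 'R8'] -> 2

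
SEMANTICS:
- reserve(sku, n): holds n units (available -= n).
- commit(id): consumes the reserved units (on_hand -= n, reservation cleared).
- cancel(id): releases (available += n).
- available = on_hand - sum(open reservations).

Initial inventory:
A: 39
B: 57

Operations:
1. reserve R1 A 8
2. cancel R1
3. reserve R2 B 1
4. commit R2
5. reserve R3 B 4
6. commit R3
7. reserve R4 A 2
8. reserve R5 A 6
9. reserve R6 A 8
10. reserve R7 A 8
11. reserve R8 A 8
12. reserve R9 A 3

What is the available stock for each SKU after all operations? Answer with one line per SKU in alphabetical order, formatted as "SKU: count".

Answer: A: 4
B: 52

Derivation:
Step 1: reserve R1 A 8 -> on_hand[A=39 B=57] avail[A=31 B=57] open={R1}
Step 2: cancel R1 -> on_hand[A=39 B=57] avail[A=39 B=57] open={}
Step 3: reserve R2 B 1 -> on_hand[A=39 B=57] avail[A=39 B=56] open={R2}
Step 4: commit R2 -> on_hand[A=39 B=56] avail[A=39 B=56] open={}
Step 5: reserve R3 B 4 -> on_hand[A=39 B=56] avail[A=39 B=52] open={R3}
Step 6: commit R3 -> on_hand[A=39 B=52] avail[A=39 B=52] open={}
Step 7: reserve R4 A 2 -> on_hand[A=39 B=52] avail[A=37 B=52] open={R4}
Step 8: reserve R5 A 6 -> on_hand[A=39 B=52] avail[A=31 B=52] open={R4,R5}
Step 9: reserve R6 A 8 -> on_hand[A=39 B=52] avail[A=23 B=52] open={R4,R5,R6}
Step 10: reserve R7 A 8 -> on_hand[A=39 B=52] avail[A=15 B=52] open={R4,R5,R6,R7}
Step 11: reserve R8 A 8 -> on_hand[A=39 B=52] avail[A=7 B=52] open={R4,R5,R6,R7,R8}
Step 12: reserve R9 A 3 -> on_hand[A=39 B=52] avail[A=4 B=52] open={R4,R5,R6,R7,R8,R9}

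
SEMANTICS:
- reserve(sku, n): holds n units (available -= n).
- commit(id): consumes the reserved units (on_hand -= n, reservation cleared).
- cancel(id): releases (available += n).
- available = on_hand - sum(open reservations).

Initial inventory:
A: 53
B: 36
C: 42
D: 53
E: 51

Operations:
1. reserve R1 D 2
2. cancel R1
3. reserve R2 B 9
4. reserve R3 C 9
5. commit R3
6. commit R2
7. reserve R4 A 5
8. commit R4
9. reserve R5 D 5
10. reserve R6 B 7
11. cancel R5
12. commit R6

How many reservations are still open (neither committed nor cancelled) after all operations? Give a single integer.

Step 1: reserve R1 D 2 -> on_hand[A=53 B=36 C=42 D=53 E=51] avail[A=53 B=36 C=42 D=51 E=51] open={R1}
Step 2: cancel R1 -> on_hand[A=53 B=36 C=42 D=53 E=51] avail[A=53 B=36 C=42 D=53 E=51] open={}
Step 3: reserve R2 B 9 -> on_hand[A=53 B=36 C=42 D=53 E=51] avail[A=53 B=27 C=42 D=53 E=51] open={R2}
Step 4: reserve R3 C 9 -> on_hand[A=53 B=36 C=42 D=53 E=51] avail[A=53 B=27 C=33 D=53 E=51] open={R2,R3}
Step 5: commit R3 -> on_hand[A=53 B=36 C=33 D=53 E=51] avail[A=53 B=27 C=33 D=53 E=51] open={R2}
Step 6: commit R2 -> on_hand[A=53 B=27 C=33 D=53 E=51] avail[A=53 B=27 C=33 D=53 E=51] open={}
Step 7: reserve R4 A 5 -> on_hand[A=53 B=27 C=33 D=53 E=51] avail[A=48 B=27 C=33 D=53 E=51] open={R4}
Step 8: commit R4 -> on_hand[A=48 B=27 C=33 D=53 E=51] avail[A=48 B=27 C=33 D=53 E=51] open={}
Step 9: reserve R5 D 5 -> on_hand[A=48 B=27 C=33 D=53 E=51] avail[A=48 B=27 C=33 D=48 E=51] open={R5}
Step 10: reserve R6 B 7 -> on_hand[A=48 B=27 C=33 D=53 E=51] avail[A=48 B=20 C=33 D=48 E=51] open={R5,R6}
Step 11: cancel R5 -> on_hand[A=48 B=27 C=33 D=53 E=51] avail[A=48 B=20 C=33 D=53 E=51] open={R6}
Step 12: commit R6 -> on_hand[A=48 B=20 C=33 D=53 E=51] avail[A=48 B=20 C=33 D=53 E=51] open={}
Open reservations: [] -> 0

Answer: 0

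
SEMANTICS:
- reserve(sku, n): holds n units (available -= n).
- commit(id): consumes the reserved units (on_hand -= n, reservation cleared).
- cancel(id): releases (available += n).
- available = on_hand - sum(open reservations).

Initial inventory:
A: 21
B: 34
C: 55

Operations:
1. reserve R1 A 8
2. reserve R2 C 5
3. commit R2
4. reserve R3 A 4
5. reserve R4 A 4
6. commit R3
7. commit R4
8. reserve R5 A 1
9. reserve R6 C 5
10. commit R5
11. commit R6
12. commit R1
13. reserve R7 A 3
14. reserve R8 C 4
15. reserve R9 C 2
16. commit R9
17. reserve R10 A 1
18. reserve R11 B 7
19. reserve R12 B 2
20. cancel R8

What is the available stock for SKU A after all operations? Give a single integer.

Step 1: reserve R1 A 8 -> on_hand[A=21 B=34 C=55] avail[A=13 B=34 C=55] open={R1}
Step 2: reserve R2 C 5 -> on_hand[A=21 B=34 C=55] avail[A=13 B=34 C=50] open={R1,R2}
Step 3: commit R2 -> on_hand[A=21 B=34 C=50] avail[A=13 B=34 C=50] open={R1}
Step 4: reserve R3 A 4 -> on_hand[A=21 B=34 C=50] avail[A=9 B=34 C=50] open={R1,R3}
Step 5: reserve R4 A 4 -> on_hand[A=21 B=34 C=50] avail[A=5 B=34 C=50] open={R1,R3,R4}
Step 6: commit R3 -> on_hand[A=17 B=34 C=50] avail[A=5 B=34 C=50] open={R1,R4}
Step 7: commit R4 -> on_hand[A=13 B=34 C=50] avail[A=5 B=34 C=50] open={R1}
Step 8: reserve R5 A 1 -> on_hand[A=13 B=34 C=50] avail[A=4 B=34 C=50] open={R1,R5}
Step 9: reserve R6 C 5 -> on_hand[A=13 B=34 C=50] avail[A=4 B=34 C=45] open={R1,R5,R6}
Step 10: commit R5 -> on_hand[A=12 B=34 C=50] avail[A=4 B=34 C=45] open={R1,R6}
Step 11: commit R6 -> on_hand[A=12 B=34 C=45] avail[A=4 B=34 C=45] open={R1}
Step 12: commit R1 -> on_hand[A=4 B=34 C=45] avail[A=4 B=34 C=45] open={}
Step 13: reserve R7 A 3 -> on_hand[A=4 B=34 C=45] avail[A=1 B=34 C=45] open={R7}
Step 14: reserve R8 C 4 -> on_hand[A=4 B=34 C=45] avail[A=1 B=34 C=41] open={R7,R8}
Step 15: reserve R9 C 2 -> on_hand[A=4 B=34 C=45] avail[A=1 B=34 C=39] open={R7,R8,R9}
Step 16: commit R9 -> on_hand[A=4 B=34 C=43] avail[A=1 B=34 C=39] open={R7,R8}
Step 17: reserve R10 A 1 -> on_hand[A=4 B=34 C=43] avail[A=0 B=34 C=39] open={R10,R7,R8}
Step 18: reserve R11 B 7 -> on_hand[A=4 B=34 C=43] avail[A=0 B=27 C=39] open={R10,R11,R7,R8}
Step 19: reserve R12 B 2 -> on_hand[A=4 B=34 C=43] avail[A=0 B=25 C=39] open={R10,R11,R12,R7,R8}
Step 20: cancel R8 -> on_hand[A=4 B=34 C=43] avail[A=0 B=25 C=43] open={R10,R11,R12,R7}
Final available[A] = 0

Answer: 0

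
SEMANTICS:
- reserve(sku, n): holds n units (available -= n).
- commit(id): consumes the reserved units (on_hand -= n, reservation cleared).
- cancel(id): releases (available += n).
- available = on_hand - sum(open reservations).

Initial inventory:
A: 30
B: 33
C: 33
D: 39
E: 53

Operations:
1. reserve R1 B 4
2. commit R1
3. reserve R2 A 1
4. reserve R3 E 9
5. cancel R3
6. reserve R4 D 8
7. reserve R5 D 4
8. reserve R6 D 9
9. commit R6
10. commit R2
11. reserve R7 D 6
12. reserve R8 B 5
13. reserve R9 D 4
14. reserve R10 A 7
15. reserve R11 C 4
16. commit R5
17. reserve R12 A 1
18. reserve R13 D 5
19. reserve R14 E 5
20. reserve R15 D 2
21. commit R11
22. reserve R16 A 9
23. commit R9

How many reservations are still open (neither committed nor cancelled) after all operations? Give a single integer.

Answer: 9

Derivation:
Step 1: reserve R1 B 4 -> on_hand[A=30 B=33 C=33 D=39 E=53] avail[A=30 B=29 C=33 D=39 E=53] open={R1}
Step 2: commit R1 -> on_hand[A=30 B=29 C=33 D=39 E=53] avail[A=30 B=29 C=33 D=39 E=53] open={}
Step 3: reserve R2 A 1 -> on_hand[A=30 B=29 C=33 D=39 E=53] avail[A=29 B=29 C=33 D=39 E=53] open={R2}
Step 4: reserve R3 E 9 -> on_hand[A=30 B=29 C=33 D=39 E=53] avail[A=29 B=29 C=33 D=39 E=44] open={R2,R3}
Step 5: cancel R3 -> on_hand[A=30 B=29 C=33 D=39 E=53] avail[A=29 B=29 C=33 D=39 E=53] open={R2}
Step 6: reserve R4 D 8 -> on_hand[A=30 B=29 C=33 D=39 E=53] avail[A=29 B=29 C=33 D=31 E=53] open={R2,R4}
Step 7: reserve R5 D 4 -> on_hand[A=30 B=29 C=33 D=39 E=53] avail[A=29 B=29 C=33 D=27 E=53] open={R2,R4,R5}
Step 8: reserve R6 D 9 -> on_hand[A=30 B=29 C=33 D=39 E=53] avail[A=29 B=29 C=33 D=18 E=53] open={R2,R4,R5,R6}
Step 9: commit R6 -> on_hand[A=30 B=29 C=33 D=30 E=53] avail[A=29 B=29 C=33 D=18 E=53] open={R2,R4,R5}
Step 10: commit R2 -> on_hand[A=29 B=29 C=33 D=30 E=53] avail[A=29 B=29 C=33 D=18 E=53] open={R4,R5}
Step 11: reserve R7 D 6 -> on_hand[A=29 B=29 C=33 D=30 E=53] avail[A=29 B=29 C=33 D=12 E=53] open={R4,R5,R7}
Step 12: reserve R8 B 5 -> on_hand[A=29 B=29 C=33 D=30 E=53] avail[A=29 B=24 C=33 D=12 E=53] open={R4,R5,R7,R8}
Step 13: reserve R9 D 4 -> on_hand[A=29 B=29 C=33 D=30 E=53] avail[A=29 B=24 C=33 D=8 E=53] open={R4,R5,R7,R8,R9}
Step 14: reserve R10 A 7 -> on_hand[A=29 B=29 C=33 D=30 E=53] avail[A=22 B=24 C=33 D=8 E=53] open={R10,R4,R5,R7,R8,R9}
Step 15: reserve R11 C 4 -> on_hand[A=29 B=29 C=33 D=30 E=53] avail[A=22 B=24 C=29 D=8 E=53] open={R10,R11,R4,R5,R7,R8,R9}
Step 16: commit R5 -> on_hand[A=29 B=29 C=33 D=26 E=53] avail[A=22 B=24 C=29 D=8 E=53] open={R10,R11,R4,R7,R8,R9}
Step 17: reserve R12 A 1 -> on_hand[A=29 B=29 C=33 D=26 E=53] avail[A=21 B=24 C=29 D=8 E=53] open={R10,R11,R12,R4,R7,R8,R9}
Step 18: reserve R13 D 5 -> on_hand[A=29 B=29 C=33 D=26 E=53] avail[A=21 B=24 C=29 D=3 E=53] open={R10,R11,R12,R13,R4,R7,R8,R9}
Step 19: reserve R14 E 5 -> on_hand[A=29 B=29 C=33 D=26 E=53] avail[A=21 B=24 C=29 D=3 E=48] open={R10,R11,R12,R13,R14,R4,R7,R8,R9}
Step 20: reserve R15 D 2 -> on_hand[A=29 B=29 C=33 D=26 E=53] avail[A=21 B=24 C=29 D=1 E=48] open={R10,R11,R12,R13,R14,R15,R4,R7,R8,R9}
Step 21: commit R11 -> on_hand[A=29 B=29 C=29 D=26 E=53] avail[A=21 B=24 C=29 D=1 E=48] open={R10,R12,R13,R14,R15,R4,R7,R8,R9}
Step 22: reserve R16 A 9 -> on_hand[A=29 B=29 C=29 D=26 E=53] avail[A=12 B=24 C=29 D=1 E=48] open={R10,R12,R13,R14,R15,R16,R4,R7,R8,R9}
Step 23: commit R9 -> on_hand[A=29 B=29 C=29 D=22 E=53] avail[A=12 B=24 C=29 D=1 E=48] open={R10,R12,R13,R14,R15,R16,R4,R7,R8}
Open reservations: ['R10', 'R12', 'R13', 'R14', 'R15', 'R16', 'R4', 'R7', 'R8'] -> 9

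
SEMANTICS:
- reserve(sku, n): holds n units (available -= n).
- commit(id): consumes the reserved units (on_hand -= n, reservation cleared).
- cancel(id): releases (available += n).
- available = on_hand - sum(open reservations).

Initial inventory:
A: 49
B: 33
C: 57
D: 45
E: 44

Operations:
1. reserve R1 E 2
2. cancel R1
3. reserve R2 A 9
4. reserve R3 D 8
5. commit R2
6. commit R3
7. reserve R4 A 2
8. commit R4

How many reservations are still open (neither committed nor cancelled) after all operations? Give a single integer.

Step 1: reserve R1 E 2 -> on_hand[A=49 B=33 C=57 D=45 E=44] avail[A=49 B=33 C=57 D=45 E=42] open={R1}
Step 2: cancel R1 -> on_hand[A=49 B=33 C=57 D=45 E=44] avail[A=49 B=33 C=57 D=45 E=44] open={}
Step 3: reserve R2 A 9 -> on_hand[A=49 B=33 C=57 D=45 E=44] avail[A=40 B=33 C=57 D=45 E=44] open={R2}
Step 4: reserve R3 D 8 -> on_hand[A=49 B=33 C=57 D=45 E=44] avail[A=40 B=33 C=57 D=37 E=44] open={R2,R3}
Step 5: commit R2 -> on_hand[A=40 B=33 C=57 D=45 E=44] avail[A=40 B=33 C=57 D=37 E=44] open={R3}
Step 6: commit R3 -> on_hand[A=40 B=33 C=57 D=37 E=44] avail[A=40 B=33 C=57 D=37 E=44] open={}
Step 7: reserve R4 A 2 -> on_hand[A=40 B=33 C=57 D=37 E=44] avail[A=38 B=33 C=57 D=37 E=44] open={R4}
Step 8: commit R4 -> on_hand[A=38 B=33 C=57 D=37 E=44] avail[A=38 B=33 C=57 D=37 E=44] open={}
Open reservations: [] -> 0

Answer: 0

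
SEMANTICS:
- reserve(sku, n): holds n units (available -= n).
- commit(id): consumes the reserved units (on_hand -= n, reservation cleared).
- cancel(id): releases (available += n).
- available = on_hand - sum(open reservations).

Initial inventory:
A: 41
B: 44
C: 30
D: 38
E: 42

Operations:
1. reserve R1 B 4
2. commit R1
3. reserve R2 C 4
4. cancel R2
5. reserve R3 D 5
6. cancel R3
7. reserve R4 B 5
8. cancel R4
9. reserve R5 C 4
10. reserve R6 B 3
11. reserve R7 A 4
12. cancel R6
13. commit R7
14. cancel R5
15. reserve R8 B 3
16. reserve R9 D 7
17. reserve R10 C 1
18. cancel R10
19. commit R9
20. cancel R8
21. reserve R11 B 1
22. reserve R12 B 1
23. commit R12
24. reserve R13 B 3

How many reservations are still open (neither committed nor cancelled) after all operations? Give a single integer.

Answer: 2

Derivation:
Step 1: reserve R1 B 4 -> on_hand[A=41 B=44 C=30 D=38 E=42] avail[A=41 B=40 C=30 D=38 E=42] open={R1}
Step 2: commit R1 -> on_hand[A=41 B=40 C=30 D=38 E=42] avail[A=41 B=40 C=30 D=38 E=42] open={}
Step 3: reserve R2 C 4 -> on_hand[A=41 B=40 C=30 D=38 E=42] avail[A=41 B=40 C=26 D=38 E=42] open={R2}
Step 4: cancel R2 -> on_hand[A=41 B=40 C=30 D=38 E=42] avail[A=41 B=40 C=30 D=38 E=42] open={}
Step 5: reserve R3 D 5 -> on_hand[A=41 B=40 C=30 D=38 E=42] avail[A=41 B=40 C=30 D=33 E=42] open={R3}
Step 6: cancel R3 -> on_hand[A=41 B=40 C=30 D=38 E=42] avail[A=41 B=40 C=30 D=38 E=42] open={}
Step 7: reserve R4 B 5 -> on_hand[A=41 B=40 C=30 D=38 E=42] avail[A=41 B=35 C=30 D=38 E=42] open={R4}
Step 8: cancel R4 -> on_hand[A=41 B=40 C=30 D=38 E=42] avail[A=41 B=40 C=30 D=38 E=42] open={}
Step 9: reserve R5 C 4 -> on_hand[A=41 B=40 C=30 D=38 E=42] avail[A=41 B=40 C=26 D=38 E=42] open={R5}
Step 10: reserve R6 B 3 -> on_hand[A=41 B=40 C=30 D=38 E=42] avail[A=41 B=37 C=26 D=38 E=42] open={R5,R6}
Step 11: reserve R7 A 4 -> on_hand[A=41 B=40 C=30 D=38 E=42] avail[A=37 B=37 C=26 D=38 E=42] open={R5,R6,R7}
Step 12: cancel R6 -> on_hand[A=41 B=40 C=30 D=38 E=42] avail[A=37 B=40 C=26 D=38 E=42] open={R5,R7}
Step 13: commit R7 -> on_hand[A=37 B=40 C=30 D=38 E=42] avail[A=37 B=40 C=26 D=38 E=42] open={R5}
Step 14: cancel R5 -> on_hand[A=37 B=40 C=30 D=38 E=42] avail[A=37 B=40 C=30 D=38 E=42] open={}
Step 15: reserve R8 B 3 -> on_hand[A=37 B=40 C=30 D=38 E=42] avail[A=37 B=37 C=30 D=38 E=42] open={R8}
Step 16: reserve R9 D 7 -> on_hand[A=37 B=40 C=30 D=38 E=42] avail[A=37 B=37 C=30 D=31 E=42] open={R8,R9}
Step 17: reserve R10 C 1 -> on_hand[A=37 B=40 C=30 D=38 E=42] avail[A=37 B=37 C=29 D=31 E=42] open={R10,R8,R9}
Step 18: cancel R10 -> on_hand[A=37 B=40 C=30 D=38 E=42] avail[A=37 B=37 C=30 D=31 E=42] open={R8,R9}
Step 19: commit R9 -> on_hand[A=37 B=40 C=30 D=31 E=42] avail[A=37 B=37 C=30 D=31 E=42] open={R8}
Step 20: cancel R8 -> on_hand[A=37 B=40 C=30 D=31 E=42] avail[A=37 B=40 C=30 D=31 E=42] open={}
Step 21: reserve R11 B 1 -> on_hand[A=37 B=40 C=30 D=31 E=42] avail[A=37 B=39 C=30 D=31 E=42] open={R11}
Step 22: reserve R12 B 1 -> on_hand[A=37 B=40 C=30 D=31 E=42] avail[A=37 B=38 C=30 D=31 E=42] open={R11,R12}
Step 23: commit R12 -> on_hand[A=37 B=39 C=30 D=31 E=42] avail[A=37 B=38 C=30 D=31 E=42] open={R11}
Step 24: reserve R13 B 3 -> on_hand[A=37 B=39 C=30 D=31 E=42] avail[A=37 B=35 C=30 D=31 E=42] open={R11,R13}
Open reservations: ['R11', 'R13'] -> 2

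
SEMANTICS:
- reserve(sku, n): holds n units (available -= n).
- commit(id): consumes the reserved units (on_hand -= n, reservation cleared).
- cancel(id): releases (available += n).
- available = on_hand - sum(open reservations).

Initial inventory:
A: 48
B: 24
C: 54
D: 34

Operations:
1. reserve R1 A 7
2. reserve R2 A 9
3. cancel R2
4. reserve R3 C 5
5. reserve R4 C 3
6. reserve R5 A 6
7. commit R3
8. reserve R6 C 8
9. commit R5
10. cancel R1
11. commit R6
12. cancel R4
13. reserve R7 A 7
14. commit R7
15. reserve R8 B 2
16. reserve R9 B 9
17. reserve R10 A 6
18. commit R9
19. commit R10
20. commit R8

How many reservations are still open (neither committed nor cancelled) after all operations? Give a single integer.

Step 1: reserve R1 A 7 -> on_hand[A=48 B=24 C=54 D=34] avail[A=41 B=24 C=54 D=34] open={R1}
Step 2: reserve R2 A 9 -> on_hand[A=48 B=24 C=54 D=34] avail[A=32 B=24 C=54 D=34] open={R1,R2}
Step 3: cancel R2 -> on_hand[A=48 B=24 C=54 D=34] avail[A=41 B=24 C=54 D=34] open={R1}
Step 4: reserve R3 C 5 -> on_hand[A=48 B=24 C=54 D=34] avail[A=41 B=24 C=49 D=34] open={R1,R3}
Step 5: reserve R4 C 3 -> on_hand[A=48 B=24 C=54 D=34] avail[A=41 B=24 C=46 D=34] open={R1,R3,R4}
Step 6: reserve R5 A 6 -> on_hand[A=48 B=24 C=54 D=34] avail[A=35 B=24 C=46 D=34] open={R1,R3,R4,R5}
Step 7: commit R3 -> on_hand[A=48 B=24 C=49 D=34] avail[A=35 B=24 C=46 D=34] open={R1,R4,R5}
Step 8: reserve R6 C 8 -> on_hand[A=48 B=24 C=49 D=34] avail[A=35 B=24 C=38 D=34] open={R1,R4,R5,R6}
Step 9: commit R5 -> on_hand[A=42 B=24 C=49 D=34] avail[A=35 B=24 C=38 D=34] open={R1,R4,R6}
Step 10: cancel R1 -> on_hand[A=42 B=24 C=49 D=34] avail[A=42 B=24 C=38 D=34] open={R4,R6}
Step 11: commit R6 -> on_hand[A=42 B=24 C=41 D=34] avail[A=42 B=24 C=38 D=34] open={R4}
Step 12: cancel R4 -> on_hand[A=42 B=24 C=41 D=34] avail[A=42 B=24 C=41 D=34] open={}
Step 13: reserve R7 A 7 -> on_hand[A=42 B=24 C=41 D=34] avail[A=35 B=24 C=41 D=34] open={R7}
Step 14: commit R7 -> on_hand[A=35 B=24 C=41 D=34] avail[A=35 B=24 C=41 D=34] open={}
Step 15: reserve R8 B 2 -> on_hand[A=35 B=24 C=41 D=34] avail[A=35 B=22 C=41 D=34] open={R8}
Step 16: reserve R9 B 9 -> on_hand[A=35 B=24 C=41 D=34] avail[A=35 B=13 C=41 D=34] open={R8,R9}
Step 17: reserve R10 A 6 -> on_hand[A=35 B=24 C=41 D=34] avail[A=29 B=13 C=41 D=34] open={R10,R8,R9}
Step 18: commit R9 -> on_hand[A=35 B=15 C=41 D=34] avail[A=29 B=13 C=41 D=34] open={R10,R8}
Step 19: commit R10 -> on_hand[A=29 B=15 C=41 D=34] avail[A=29 B=13 C=41 D=34] open={R8}
Step 20: commit R8 -> on_hand[A=29 B=13 C=41 D=34] avail[A=29 B=13 C=41 D=34] open={}
Open reservations: [] -> 0

Answer: 0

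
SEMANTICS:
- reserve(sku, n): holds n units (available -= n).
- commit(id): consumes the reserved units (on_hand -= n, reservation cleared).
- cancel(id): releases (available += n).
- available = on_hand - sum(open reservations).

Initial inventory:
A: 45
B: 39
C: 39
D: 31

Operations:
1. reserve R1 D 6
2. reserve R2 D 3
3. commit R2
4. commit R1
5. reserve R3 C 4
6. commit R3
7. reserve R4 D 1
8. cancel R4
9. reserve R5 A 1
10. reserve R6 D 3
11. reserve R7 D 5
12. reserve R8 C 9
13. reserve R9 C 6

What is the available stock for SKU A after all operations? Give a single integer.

Answer: 44

Derivation:
Step 1: reserve R1 D 6 -> on_hand[A=45 B=39 C=39 D=31] avail[A=45 B=39 C=39 D=25] open={R1}
Step 2: reserve R2 D 3 -> on_hand[A=45 B=39 C=39 D=31] avail[A=45 B=39 C=39 D=22] open={R1,R2}
Step 3: commit R2 -> on_hand[A=45 B=39 C=39 D=28] avail[A=45 B=39 C=39 D=22] open={R1}
Step 4: commit R1 -> on_hand[A=45 B=39 C=39 D=22] avail[A=45 B=39 C=39 D=22] open={}
Step 5: reserve R3 C 4 -> on_hand[A=45 B=39 C=39 D=22] avail[A=45 B=39 C=35 D=22] open={R3}
Step 6: commit R3 -> on_hand[A=45 B=39 C=35 D=22] avail[A=45 B=39 C=35 D=22] open={}
Step 7: reserve R4 D 1 -> on_hand[A=45 B=39 C=35 D=22] avail[A=45 B=39 C=35 D=21] open={R4}
Step 8: cancel R4 -> on_hand[A=45 B=39 C=35 D=22] avail[A=45 B=39 C=35 D=22] open={}
Step 9: reserve R5 A 1 -> on_hand[A=45 B=39 C=35 D=22] avail[A=44 B=39 C=35 D=22] open={R5}
Step 10: reserve R6 D 3 -> on_hand[A=45 B=39 C=35 D=22] avail[A=44 B=39 C=35 D=19] open={R5,R6}
Step 11: reserve R7 D 5 -> on_hand[A=45 B=39 C=35 D=22] avail[A=44 B=39 C=35 D=14] open={R5,R6,R7}
Step 12: reserve R8 C 9 -> on_hand[A=45 B=39 C=35 D=22] avail[A=44 B=39 C=26 D=14] open={R5,R6,R7,R8}
Step 13: reserve R9 C 6 -> on_hand[A=45 B=39 C=35 D=22] avail[A=44 B=39 C=20 D=14] open={R5,R6,R7,R8,R9}
Final available[A] = 44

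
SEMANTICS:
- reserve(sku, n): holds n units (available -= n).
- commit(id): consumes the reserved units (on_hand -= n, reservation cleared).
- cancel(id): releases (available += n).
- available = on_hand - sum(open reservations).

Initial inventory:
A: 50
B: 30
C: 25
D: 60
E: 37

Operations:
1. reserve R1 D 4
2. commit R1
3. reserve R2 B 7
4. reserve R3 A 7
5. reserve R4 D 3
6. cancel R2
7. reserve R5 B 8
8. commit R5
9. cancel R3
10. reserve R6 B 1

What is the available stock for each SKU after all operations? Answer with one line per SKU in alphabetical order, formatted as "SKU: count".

Answer: A: 50
B: 21
C: 25
D: 53
E: 37

Derivation:
Step 1: reserve R1 D 4 -> on_hand[A=50 B=30 C=25 D=60 E=37] avail[A=50 B=30 C=25 D=56 E=37] open={R1}
Step 2: commit R1 -> on_hand[A=50 B=30 C=25 D=56 E=37] avail[A=50 B=30 C=25 D=56 E=37] open={}
Step 3: reserve R2 B 7 -> on_hand[A=50 B=30 C=25 D=56 E=37] avail[A=50 B=23 C=25 D=56 E=37] open={R2}
Step 4: reserve R3 A 7 -> on_hand[A=50 B=30 C=25 D=56 E=37] avail[A=43 B=23 C=25 D=56 E=37] open={R2,R3}
Step 5: reserve R4 D 3 -> on_hand[A=50 B=30 C=25 D=56 E=37] avail[A=43 B=23 C=25 D=53 E=37] open={R2,R3,R4}
Step 6: cancel R2 -> on_hand[A=50 B=30 C=25 D=56 E=37] avail[A=43 B=30 C=25 D=53 E=37] open={R3,R4}
Step 7: reserve R5 B 8 -> on_hand[A=50 B=30 C=25 D=56 E=37] avail[A=43 B=22 C=25 D=53 E=37] open={R3,R4,R5}
Step 8: commit R5 -> on_hand[A=50 B=22 C=25 D=56 E=37] avail[A=43 B=22 C=25 D=53 E=37] open={R3,R4}
Step 9: cancel R3 -> on_hand[A=50 B=22 C=25 D=56 E=37] avail[A=50 B=22 C=25 D=53 E=37] open={R4}
Step 10: reserve R6 B 1 -> on_hand[A=50 B=22 C=25 D=56 E=37] avail[A=50 B=21 C=25 D=53 E=37] open={R4,R6}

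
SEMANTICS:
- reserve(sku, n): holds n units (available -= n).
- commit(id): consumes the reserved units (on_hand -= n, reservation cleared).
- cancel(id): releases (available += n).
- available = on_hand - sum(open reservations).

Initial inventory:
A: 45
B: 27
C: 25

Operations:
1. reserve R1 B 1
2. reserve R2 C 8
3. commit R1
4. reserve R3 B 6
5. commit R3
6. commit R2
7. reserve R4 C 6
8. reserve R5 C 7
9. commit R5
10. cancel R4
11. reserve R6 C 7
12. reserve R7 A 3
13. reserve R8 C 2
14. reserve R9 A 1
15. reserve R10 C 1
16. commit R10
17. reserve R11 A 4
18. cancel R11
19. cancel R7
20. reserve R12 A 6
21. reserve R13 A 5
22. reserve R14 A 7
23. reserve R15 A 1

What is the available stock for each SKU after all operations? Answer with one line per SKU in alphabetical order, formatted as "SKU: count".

Step 1: reserve R1 B 1 -> on_hand[A=45 B=27 C=25] avail[A=45 B=26 C=25] open={R1}
Step 2: reserve R2 C 8 -> on_hand[A=45 B=27 C=25] avail[A=45 B=26 C=17] open={R1,R2}
Step 3: commit R1 -> on_hand[A=45 B=26 C=25] avail[A=45 B=26 C=17] open={R2}
Step 4: reserve R3 B 6 -> on_hand[A=45 B=26 C=25] avail[A=45 B=20 C=17] open={R2,R3}
Step 5: commit R3 -> on_hand[A=45 B=20 C=25] avail[A=45 B=20 C=17] open={R2}
Step 6: commit R2 -> on_hand[A=45 B=20 C=17] avail[A=45 B=20 C=17] open={}
Step 7: reserve R4 C 6 -> on_hand[A=45 B=20 C=17] avail[A=45 B=20 C=11] open={R4}
Step 8: reserve R5 C 7 -> on_hand[A=45 B=20 C=17] avail[A=45 B=20 C=4] open={R4,R5}
Step 9: commit R5 -> on_hand[A=45 B=20 C=10] avail[A=45 B=20 C=4] open={R4}
Step 10: cancel R4 -> on_hand[A=45 B=20 C=10] avail[A=45 B=20 C=10] open={}
Step 11: reserve R6 C 7 -> on_hand[A=45 B=20 C=10] avail[A=45 B=20 C=3] open={R6}
Step 12: reserve R7 A 3 -> on_hand[A=45 B=20 C=10] avail[A=42 B=20 C=3] open={R6,R7}
Step 13: reserve R8 C 2 -> on_hand[A=45 B=20 C=10] avail[A=42 B=20 C=1] open={R6,R7,R8}
Step 14: reserve R9 A 1 -> on_hand[A=45 B=20 C=10] avail[A=41 B=20 C=1] open={R6,R7,R8,R9}
Step 15: reserve R10 C 1 -> on_hand[A=45 B=20 C=10] avail[A=41 B=20 C=0] open={R10,R6,R7,R8,R9}
Step 16: commit R10 -> on_hand[A=45 B=20 C=9] avail[A=41 B=20 C=0] open={R6,R7,R8,R9}
Step 17: reserve R11 A 4 -> on_hand[A=45 B=20 C=9] avail[A=37 B=20 C=0] open={R11,R6,R7,R8,R9}
Step 18: cancel R11 -> on_hand[A=45 B=20 C=9] avail[A=41 B=20 C=0] open={R6,R7,R8,R9}
Step 19: cancel R7 -> on_hand[A=45 B=20 C=9] avail[A=44 B=20 C=0] open={R6,R8,R9}
Step 20: reserve R12 A 6 -> on_hand[A=45 B=20 C=9] avail[A=38 B=20 C=0] open={R12,R6,R8,R9}
Step 21: reserve R13 A 5 -> on_hand[A=45 B=20 C=9] avail[A=33 B=20 C=0] open={R12,R13,R6,R8,R9}
Step 22: reserve R14 A 7 -> on_hand[A=45 B=20 C=9] avail[A=26 B=20 C=0] open={R12,R13,R14,R6,R8,R9}
Step 23: reserve R15 A 1 -> on_hand[A=45 B=20 C=9] avail[A=25 B=20 C=0] open={R12,R13,R14,R15,R6,R8,R9}

Answer: A: 25
B: 20
C: 0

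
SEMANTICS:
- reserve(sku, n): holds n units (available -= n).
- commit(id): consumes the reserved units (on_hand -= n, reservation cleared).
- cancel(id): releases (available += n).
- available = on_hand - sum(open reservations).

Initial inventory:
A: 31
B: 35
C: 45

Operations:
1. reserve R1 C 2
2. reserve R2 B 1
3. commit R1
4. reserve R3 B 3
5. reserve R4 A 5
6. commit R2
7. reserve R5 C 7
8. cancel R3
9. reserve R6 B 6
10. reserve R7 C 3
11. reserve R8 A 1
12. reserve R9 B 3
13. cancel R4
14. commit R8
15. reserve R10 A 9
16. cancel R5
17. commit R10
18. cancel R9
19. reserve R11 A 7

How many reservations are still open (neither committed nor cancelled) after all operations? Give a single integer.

Step 1: reserve R1 C 2 -> on_hand[A=31 B=35 C=45] avail[A=31 B=35 C=43] open={R1}
Step 2: reserve R2 B 1 -> on_hand[A=31 B=35 C=45] avail[A=31 B=34 C=43] open={R1,R2}
Step 3: commit R1 -> on_hand[A=31 B=35 C=43] avail[A=31 B=34 C=43] open={R2}
Step 4: reserve R3 B 3 -> on_hand[A=31 B=35 C=43] avail[A=31 B=31 C=43] open={R2,R3}
Step 5: reserve R4 A 5 -> on_hand[A=31 B=35 C=43] avail[A=26 B=31 C=43] open={R2,R3,R4}
Step 6: commit R2 -> on_hand[A=31 B=34 C=43] avail[A=26 B=31 C=43] open={R3,R4}
Step 7: reserve R5 C 7 -> on_hand[A=31 B=34 C=43] avail[A=26 B=31 C=36] open={R3,R4,R5}
Step 8: cancel R3 -> on_hand[A=31 B=34 C=43] avail[A=26 B=34 C=36] open={R4,R5}
Step 9: reserve R6 B 6 -> on_hand[A=31 B=34 C=43] avail[A=26 B=28 C=36] open={R4,R5,R6}
Step 10: reserve R7 C 3 -> on_hand[A=31 B=34 C=43] avail[A=26 B=28 C=33] open={R4,R5,R6,R7}
Step 11: reserve R8 A 1 -> on_hand[A=31 B=34 C=43] avail[A=25 B=28 C=33] open={R4,R5,R6,R7,R8}
Step 12: reserve R9 B 3 -> on_hand[A=31 B=34 C=43] avail[A=25 B=25 C=33] open={R4,R5,R6,R7,R8,R9}
Step 13: cancel R4 -> on_hand[A=31 B=34 C=43] avail[A=30 B=25 C=33] open={R5,R6,R7,R8,R9}
Step 14: commit R8 -> on_hand[A=30 B=34 C=43] avail[A=30 B=25 C=33] open={R5,R6,R7,R9}
Step 15: reserve R10 A 9 -> on_hand[A=30 B=34 C=43] avail[A=21 B=25 C=33] open={R10,R5,R6,R7,R9}
Step 16: cancel R5 -> on_hand[A=30 B=34 C=43] avail[A=21 B=25 C=40] open={R10,R6,R7,R9}
Step 17: commit R10 -> on_hand[A=21 B=34 C=43] avail[A=21 B=25 C=40] open={R6,R7,R9}
Step 18: cancel R9 -> on_hand[A=21 B=34 C=43] avail[A=21 B=28 C=40] open={R6,R7}
Step 19: reserve R11 A 7 -> on_hand[A=21 B=34 C=43] avail[A=14 B=28 C=40] open={R11,R6,R7}
Open reservations: ['R11', 'R6', 'R7'] -> 3

Answer: 3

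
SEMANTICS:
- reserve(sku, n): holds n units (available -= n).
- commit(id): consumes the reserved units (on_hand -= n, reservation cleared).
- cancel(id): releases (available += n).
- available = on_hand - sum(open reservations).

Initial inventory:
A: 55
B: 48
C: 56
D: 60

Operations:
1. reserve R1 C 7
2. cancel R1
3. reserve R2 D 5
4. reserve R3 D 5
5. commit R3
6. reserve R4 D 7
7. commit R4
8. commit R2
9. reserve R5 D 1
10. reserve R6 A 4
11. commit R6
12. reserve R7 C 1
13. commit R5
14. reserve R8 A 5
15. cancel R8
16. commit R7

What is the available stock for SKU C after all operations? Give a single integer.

Answer: 55

Derivation:
Step 1: reserve R1 C 7 -> on_hand[A=55 B=48 C=56 D=60] avail[A=55 B=48 C=49 D=60] open={R1}
Step 2: cancel R1 -> on_hand[A=55 B=48 C=56 D=60] avail[A=55 B=48 C=56 D=60] open={}
Step 3: reserve R2 D 5 -> on_hand[A=55 B=48 C=56 D=60] avail[A=55 B=48 C=56 D=55] open={R2}
Step 4: reserve R3 D 5 -> on_hand[A=55 B=48 C=56 D=60] avail[A=55 B=48 C=56 D=50] open={R2,R3}
Step 5: commit R3 -> on_hand[A=55 B=48 C=56 D=55] avail[A=55 B=48 C=56 D=50] open={R2}
Step 6: reserve R4 D 7 -> on_hand[A=55 B=48 C=56 D=55] avail[A=55 B=48 C=56 D=43] open={R2,R4}
Step 7: commit R4 -> on_hand[A=55 B=48 C=56 D=48] avail[A=55 B=48 C=56 D=43] open={R2}
Step 8: commit R2 -> on_hand[A=55 B=48 C=56 D=43] avail[A=55 B=48 C=56 D=43] open={}
Step 9: reserve R5 D 1 -> on_hand[A=55 B=48 C=56 D=43] avail[A=55 B=48 C=56 D=42] open={R5}
Step 10: reserve R6 A 4 -> on_hand[A=55 B=48 C=56 D=43] avail[A=51 B=48 C=56 D=42] open={R5,R6}
Step 11: commit R6 -> on_hand[A=51 B=48 C=56 D=43] avail[A=51 B=48 C=56 D=42] open={R5}
Step 12: reserve R7 C 1 -> on_hand[A=51 B=48 C=56 D=43] avail[A=51 B=48 C=55 D=42] open={R5,R7}
Step 13: commit R5 -> on_hand[A=51 B=48 C=56 D=42] avail[A=51 B=48 C=55 D=42] open={R7}
Step 14: reserve R8 A 5 -> on_hand[A=51 B=48 C=56 D=42] avail[A=46 B=48 C=55 D=42] open={R7,R8}
Step 15: cancel R8 -> on_hand[A=51 B=48 C=56 D=42] avail[A=51 B=48 C=55 D=42] open={R7}
Step 16: commit R7 -> on_hand[A=51 B=48 C=55 D=42] avail[A=51 B=48 C=55 D=42] open={}
Final available[C] = 55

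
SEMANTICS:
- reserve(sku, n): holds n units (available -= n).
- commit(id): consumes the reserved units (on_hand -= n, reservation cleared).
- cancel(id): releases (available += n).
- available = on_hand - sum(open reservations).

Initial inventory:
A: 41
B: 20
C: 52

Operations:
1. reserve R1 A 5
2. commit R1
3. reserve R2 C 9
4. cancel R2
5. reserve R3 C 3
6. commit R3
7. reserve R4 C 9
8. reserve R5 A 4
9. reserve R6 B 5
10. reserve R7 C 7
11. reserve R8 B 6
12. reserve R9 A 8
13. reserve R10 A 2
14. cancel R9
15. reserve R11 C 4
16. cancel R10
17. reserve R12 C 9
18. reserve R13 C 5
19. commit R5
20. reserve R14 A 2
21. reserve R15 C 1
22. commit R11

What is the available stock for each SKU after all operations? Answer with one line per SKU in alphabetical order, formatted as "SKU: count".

Answer: A: 30
B: 9
C: 14

Derivation:
Step 1: reserve R1 A 5 -> on_hand[A=41 B=20 C=52] avail[A=36 B=20 C=52] open={R1}
Step 2: commit R1 -> on_hand[A=36 B=20 C=52] avail[A=36 B=20 C=52] open={}
Step 3: reserve R2 C 9 -> on_hand[A=36 B=20 C=52] avail[A=36 B=20 C=43] open={R2}
Step 4: cancel R2 -> on_hand[A=36 B=20 C=52] avail[A=36 B=20 C=52] open={}
Step 5: reserve R3 C 3 -> on_hand[A=36 B=20 C=52] avail[A=36 B=20 C=49] open={R3}
Step 6: commit R3 -> on_hand[A=36 B=20 C=49] avail[A=36 B=20 C=49] open={}
Step 7: reserve R4 C 9 -> on_hand[A=36 B=20 C=49] avail[A=36 B=20 C=40] open={R4}
Step 8: reserve R5 A 4 -> on_hand[A=36 B=20 C=49] avail[A=32 B=20 C=40] open={R4,R5}
Step 9: reserve R6 B 5 -> on_hand[A=36 B=20 C=49] avail[A=32 B=15 C=40] open={R4,R5,R6}
Step 10: reserve R7 C 7 -> on_hand[A=36 B=20 C=49] avail[A=32 B=15 C=33] open={R4,R5,R6,R7}
Step 11: reserve R8 B 6 -> on_hand[A=36 B=20 C=49] avail[A=32 B=9 C=33] open={R4,R5,R6,R7,R8}
Step 12: reserve R9 A 8 -> on_hand[A=36 B=20 C=49] avail[A=24 B=9 C=33] open={R4,R5,R6,R7,R8,R9}
Step 13: reserve R10 A 2 -> on_hand[A=36 B=20 C=49] avail[A=22 B=9 C=33] open={R10,R4,R5,R6,R7,R8,R9}
Step 14: cancel R9 -> on_hand[A=36 B=20 C=49] avail[A=30 B=9 C=33] open={R10,R4,R5,R6,R7,R8}
Step 15: reserve R11 C 4 -> on_hand[A=36 B=20 C=49] avail[A=30 B=9 C=29] open={R10,R11,R4,R5,R6,R7,R8}
Step 16: cancel R10 -> on_hand[A=36 B=20 C=49] avail[A=32 B=9 C=29] open={R11,R4,R5,R6,R7,R8}
Step 17: reserve R12 C 9 -> on_hand[A=36 B=20 C=49] avail[A=32 B=9 C=20] open={R11,R12,R4,R5,R6,R7,R8}
Step 18: reserve R13 C 5 -> on_hand[A=36 B=20 C=49] avail[A=32 B=9 C=15] open={R11,R12,R13,R4,R5,R6,R7,R8}
Step 19: commit R5 -> on_hand[A=32 B=20 C=49] avail[A=32 B=9 C=15] open={R11,R12,R13,R4,R6,R7,R8}
Step 20: reserve R14 A 2 -> on_hand[A=32 B=20 C=49] avail[A=30 B=9 C=15] open={R11,R12,R13,R14,R4,R6,R7,R8}
Step 21: reserve R15 C 1 -> on_hand[A=32 B=20 C=49] avail[A=30 B=9 C=14] open={R11,R12,R13,R14,R15,R4,R6,R7,R8}
Step 22: commit R11 -> on_hand[A=32 B=20 C=45] avail[A=30 B=9 C=14] open={R12,R13,R14,R15,R4,R6,R7,R8}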